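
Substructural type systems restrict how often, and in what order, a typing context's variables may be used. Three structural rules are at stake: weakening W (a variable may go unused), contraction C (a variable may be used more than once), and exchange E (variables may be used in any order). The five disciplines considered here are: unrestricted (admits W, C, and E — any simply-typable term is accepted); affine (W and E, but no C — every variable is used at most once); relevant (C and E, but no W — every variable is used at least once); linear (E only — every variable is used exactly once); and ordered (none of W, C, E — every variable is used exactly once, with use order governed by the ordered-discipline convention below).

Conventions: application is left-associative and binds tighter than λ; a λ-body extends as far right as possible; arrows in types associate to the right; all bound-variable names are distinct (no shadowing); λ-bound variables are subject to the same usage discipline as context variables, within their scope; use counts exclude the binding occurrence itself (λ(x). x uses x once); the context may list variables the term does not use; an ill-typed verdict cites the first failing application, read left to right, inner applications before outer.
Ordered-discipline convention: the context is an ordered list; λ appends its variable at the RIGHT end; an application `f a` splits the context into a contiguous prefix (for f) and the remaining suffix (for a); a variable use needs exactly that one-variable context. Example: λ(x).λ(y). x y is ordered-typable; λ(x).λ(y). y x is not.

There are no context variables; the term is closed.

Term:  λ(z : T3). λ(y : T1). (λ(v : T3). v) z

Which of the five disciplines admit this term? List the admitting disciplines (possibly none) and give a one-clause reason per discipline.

admitted by: affine, unrestricted
use counts: z [bound]: 1×, y [bound]: 0×, v [bound]: 1×
order of uses: v, z
typing: well-typed at T3 -> T1 -> T3
ordered: ✗ — y never used (weakening)
linear: ✗ — y never used (weakening)
affine: ✓ — z, y, v: no repeats, contraction unneeded
relevant: ✗ — y never used (weakening)
unrestricted: ✓ — type-checks (T3 -> T1 -> T3) and nothing is barred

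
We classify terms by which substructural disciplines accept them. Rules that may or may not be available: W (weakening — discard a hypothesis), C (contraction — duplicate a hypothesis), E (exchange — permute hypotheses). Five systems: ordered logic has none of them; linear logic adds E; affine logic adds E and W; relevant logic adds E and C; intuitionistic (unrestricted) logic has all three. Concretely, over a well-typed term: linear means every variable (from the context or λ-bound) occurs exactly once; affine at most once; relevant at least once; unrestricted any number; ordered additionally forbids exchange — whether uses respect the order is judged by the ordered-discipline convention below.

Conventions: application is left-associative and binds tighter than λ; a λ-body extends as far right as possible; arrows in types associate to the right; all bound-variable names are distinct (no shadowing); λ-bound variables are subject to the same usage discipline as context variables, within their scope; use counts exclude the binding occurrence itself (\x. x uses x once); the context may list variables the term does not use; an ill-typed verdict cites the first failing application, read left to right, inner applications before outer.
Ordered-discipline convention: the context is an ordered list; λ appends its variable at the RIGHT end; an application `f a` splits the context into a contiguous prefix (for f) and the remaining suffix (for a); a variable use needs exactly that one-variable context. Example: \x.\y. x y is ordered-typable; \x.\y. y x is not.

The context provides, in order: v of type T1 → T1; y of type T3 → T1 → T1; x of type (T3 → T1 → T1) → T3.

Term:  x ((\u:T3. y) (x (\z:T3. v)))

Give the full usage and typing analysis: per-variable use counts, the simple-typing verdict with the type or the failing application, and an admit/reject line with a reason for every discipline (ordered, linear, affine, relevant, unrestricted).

use counts: v: 1; y: 1; x: 2; u (bound): 0; z (bound): 0
use order (left to right): x, y, x, v
typing: well-typed — term : T3
ordered: ✗ — repeated use of x ×2; u, z left unused
linear: ✗ — repeated use of x ×2; u, z left unused
affine: ✗ — repeated use of x ×2
relevant: ✗ — u, z left unused
unrestricted: ✓ — type-checks (T3) and nothing is barred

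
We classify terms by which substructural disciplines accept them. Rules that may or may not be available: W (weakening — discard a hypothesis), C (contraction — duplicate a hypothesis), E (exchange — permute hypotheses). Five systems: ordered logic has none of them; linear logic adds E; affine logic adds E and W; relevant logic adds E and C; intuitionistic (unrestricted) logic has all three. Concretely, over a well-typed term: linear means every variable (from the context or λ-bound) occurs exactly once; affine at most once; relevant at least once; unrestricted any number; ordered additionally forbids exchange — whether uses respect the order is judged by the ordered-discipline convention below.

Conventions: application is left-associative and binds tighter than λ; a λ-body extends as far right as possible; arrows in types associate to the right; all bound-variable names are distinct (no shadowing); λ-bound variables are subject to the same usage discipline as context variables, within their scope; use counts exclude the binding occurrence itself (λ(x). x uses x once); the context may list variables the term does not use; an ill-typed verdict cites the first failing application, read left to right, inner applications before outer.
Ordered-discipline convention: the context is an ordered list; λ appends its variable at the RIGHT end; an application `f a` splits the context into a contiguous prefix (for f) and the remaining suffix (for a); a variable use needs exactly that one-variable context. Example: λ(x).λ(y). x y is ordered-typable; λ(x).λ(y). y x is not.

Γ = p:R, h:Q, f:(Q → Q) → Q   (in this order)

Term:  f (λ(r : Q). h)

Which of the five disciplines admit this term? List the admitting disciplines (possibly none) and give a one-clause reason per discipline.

accepted by: affine, unrestricted
usage: p: 0; h: 1; f: 1; r (bound): 0
use order (left to right): f, h
typing: the term checks, with type Q
ordered ✗ (p, r left unused)
linear ✗ (p, r left unused)
affine ✓ (none of p, h, f, r used more than once)
relevant ✗ (p, r left unused)
unrestricted ✓ (simply typable at Q; W, C, E all held)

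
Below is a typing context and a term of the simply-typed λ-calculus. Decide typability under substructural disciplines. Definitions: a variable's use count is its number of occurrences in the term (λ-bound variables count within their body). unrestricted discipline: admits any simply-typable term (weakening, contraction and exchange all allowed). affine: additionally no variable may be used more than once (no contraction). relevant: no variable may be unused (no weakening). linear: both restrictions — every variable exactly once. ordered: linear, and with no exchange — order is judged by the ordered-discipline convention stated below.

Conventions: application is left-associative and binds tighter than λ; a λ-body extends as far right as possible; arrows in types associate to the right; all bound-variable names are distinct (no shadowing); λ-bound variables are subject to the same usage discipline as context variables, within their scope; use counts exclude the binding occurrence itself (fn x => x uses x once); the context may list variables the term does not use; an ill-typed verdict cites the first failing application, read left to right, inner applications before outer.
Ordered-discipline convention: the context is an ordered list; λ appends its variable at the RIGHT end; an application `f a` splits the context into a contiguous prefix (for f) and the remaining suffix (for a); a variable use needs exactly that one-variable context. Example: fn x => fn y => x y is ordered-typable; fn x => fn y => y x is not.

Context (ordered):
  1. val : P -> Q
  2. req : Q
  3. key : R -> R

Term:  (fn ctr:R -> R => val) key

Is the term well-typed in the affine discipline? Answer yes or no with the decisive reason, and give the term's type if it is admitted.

yes — val, req, key, ctr: no repeats, contraction unneeded; term : P -> Q
usage: val: 1, req: 0, key: 1, ctr (bound): 0
left-to-right use order: val, key
typing: ✓ — P -> Q
across the five disciplines: ordered ✗ | linear ✗ | affine ✓ | relevant ✗ | unrestricted ✓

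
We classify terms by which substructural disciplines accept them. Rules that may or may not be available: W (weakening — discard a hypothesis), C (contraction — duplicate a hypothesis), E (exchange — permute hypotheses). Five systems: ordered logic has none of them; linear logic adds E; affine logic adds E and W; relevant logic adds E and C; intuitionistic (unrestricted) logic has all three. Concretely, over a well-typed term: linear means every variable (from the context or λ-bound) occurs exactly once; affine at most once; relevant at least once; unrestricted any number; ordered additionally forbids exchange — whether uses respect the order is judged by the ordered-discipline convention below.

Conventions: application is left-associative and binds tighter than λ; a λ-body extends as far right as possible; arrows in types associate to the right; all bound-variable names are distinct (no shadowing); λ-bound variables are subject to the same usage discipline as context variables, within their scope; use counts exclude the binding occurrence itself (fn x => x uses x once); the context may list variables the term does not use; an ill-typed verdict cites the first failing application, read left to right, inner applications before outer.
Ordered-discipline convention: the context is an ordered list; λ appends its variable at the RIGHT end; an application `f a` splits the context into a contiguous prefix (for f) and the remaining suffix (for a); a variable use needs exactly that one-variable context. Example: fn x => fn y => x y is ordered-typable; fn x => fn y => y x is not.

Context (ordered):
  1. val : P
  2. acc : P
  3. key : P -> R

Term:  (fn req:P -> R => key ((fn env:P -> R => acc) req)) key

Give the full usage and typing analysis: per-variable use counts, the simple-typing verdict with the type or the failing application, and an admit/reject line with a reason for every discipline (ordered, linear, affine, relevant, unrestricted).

use counts: val=0, acc=1, key=2, req (bound)=1, env (bound)=0
use order (left to right): key, acc, req, key
typing: ✓ — R
ordered: ✗ — key ×2 used more than once (contraction); val, env left unused
linear: ✗ — key ×2 used more than once (contraction); val, env left unused
affine: ✗ — key ×2 used more than once (contraction)
relevant: ✗ — val, env left unused
unrestricted: ✓ — well-typed at R; no restrictions here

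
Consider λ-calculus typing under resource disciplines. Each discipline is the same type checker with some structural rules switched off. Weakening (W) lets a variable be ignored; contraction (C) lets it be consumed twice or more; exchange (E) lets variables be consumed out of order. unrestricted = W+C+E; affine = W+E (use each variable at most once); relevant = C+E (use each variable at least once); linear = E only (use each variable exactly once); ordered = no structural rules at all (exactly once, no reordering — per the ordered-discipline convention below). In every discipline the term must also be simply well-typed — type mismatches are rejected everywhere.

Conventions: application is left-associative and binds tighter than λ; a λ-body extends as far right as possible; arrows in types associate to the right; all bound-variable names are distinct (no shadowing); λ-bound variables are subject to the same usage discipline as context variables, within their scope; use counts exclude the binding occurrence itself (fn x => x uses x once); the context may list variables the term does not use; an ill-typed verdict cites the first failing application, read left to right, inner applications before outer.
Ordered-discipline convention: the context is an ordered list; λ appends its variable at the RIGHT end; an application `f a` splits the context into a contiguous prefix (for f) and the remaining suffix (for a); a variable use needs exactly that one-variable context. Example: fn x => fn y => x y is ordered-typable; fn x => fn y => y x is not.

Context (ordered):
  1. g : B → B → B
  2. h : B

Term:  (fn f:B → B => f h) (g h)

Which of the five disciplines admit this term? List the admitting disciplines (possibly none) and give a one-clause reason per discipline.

admitting disciplines: relevant, unrestricted
usage: g=1; h=2; f (λ-bound)=1
use order (left to right): f, h, g, h
typing: well-typed at B
ordered: ✗ — needs contraction — h ×2
linear: ✗ — needs contraction — h ×2
affine: ✗ — needs contraction — h ×2
relevant: ✓ — g, h, f: all used, weakening unneeded
unrestricted: ✓ — type-checks (B) and nothing is barred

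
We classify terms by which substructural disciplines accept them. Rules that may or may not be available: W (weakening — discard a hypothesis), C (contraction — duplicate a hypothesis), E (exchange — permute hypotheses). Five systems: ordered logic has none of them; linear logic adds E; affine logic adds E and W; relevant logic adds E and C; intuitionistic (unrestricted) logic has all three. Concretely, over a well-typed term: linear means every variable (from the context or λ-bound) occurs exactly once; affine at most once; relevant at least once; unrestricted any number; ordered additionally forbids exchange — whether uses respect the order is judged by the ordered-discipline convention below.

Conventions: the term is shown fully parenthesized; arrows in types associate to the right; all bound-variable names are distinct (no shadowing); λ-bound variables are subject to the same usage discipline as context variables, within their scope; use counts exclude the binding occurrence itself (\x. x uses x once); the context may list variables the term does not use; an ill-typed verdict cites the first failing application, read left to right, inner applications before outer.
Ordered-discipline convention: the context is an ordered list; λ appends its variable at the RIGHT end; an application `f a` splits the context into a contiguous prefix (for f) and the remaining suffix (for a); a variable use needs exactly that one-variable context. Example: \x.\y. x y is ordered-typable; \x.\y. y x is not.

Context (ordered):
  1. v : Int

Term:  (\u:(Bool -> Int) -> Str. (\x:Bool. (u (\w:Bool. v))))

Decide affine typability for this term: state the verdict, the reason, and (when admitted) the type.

yes — no duplicate uses among v, u, x, w; term : ((Bool -> Int) -> Str) -> Bool -> Str
counts: v: 1; u (bound): 1; x (bound): 0; w (bound): 0
order of uses: u, v
typing: ✓ — ((Bool -> Int) -> Str) -> Bool -> Str
summary: ordered ✗ · linear ✗ · affine ✓ · relevant ✗ · unrestricted ✓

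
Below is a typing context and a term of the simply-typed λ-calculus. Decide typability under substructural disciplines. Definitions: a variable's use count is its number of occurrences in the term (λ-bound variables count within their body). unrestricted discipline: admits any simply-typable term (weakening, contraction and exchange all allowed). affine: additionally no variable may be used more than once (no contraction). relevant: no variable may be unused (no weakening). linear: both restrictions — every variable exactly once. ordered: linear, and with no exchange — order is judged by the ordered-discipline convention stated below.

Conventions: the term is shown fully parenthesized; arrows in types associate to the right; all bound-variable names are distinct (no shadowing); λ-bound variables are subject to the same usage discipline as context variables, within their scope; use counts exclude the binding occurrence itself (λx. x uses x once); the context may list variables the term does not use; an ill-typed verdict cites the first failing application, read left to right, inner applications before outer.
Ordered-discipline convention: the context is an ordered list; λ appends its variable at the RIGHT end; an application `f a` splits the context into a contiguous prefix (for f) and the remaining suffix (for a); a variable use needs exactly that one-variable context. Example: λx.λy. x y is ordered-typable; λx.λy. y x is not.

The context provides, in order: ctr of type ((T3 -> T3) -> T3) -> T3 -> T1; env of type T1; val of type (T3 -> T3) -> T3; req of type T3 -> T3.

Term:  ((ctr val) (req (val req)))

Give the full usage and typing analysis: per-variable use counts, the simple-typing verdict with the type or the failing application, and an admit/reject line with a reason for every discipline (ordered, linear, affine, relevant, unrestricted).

usage: ctr: 1, env: 0, val: 2, req: 2
use order (left to right): ctr, val, req, val, req
typing: the term checks, with type T1
ordered: ✗ — needs contraction — val ×2, req ×2; needs weakening: env unused
linear: ✗ — needs contraction — val ×2, req ×2; needs weakening: env unused
affine: ✗ — needs contraction — val ×2, req ×2
relevant: ✗ — needs weakening: env unused
unrestricted: ✓ — well-typed at T1; no restrictions here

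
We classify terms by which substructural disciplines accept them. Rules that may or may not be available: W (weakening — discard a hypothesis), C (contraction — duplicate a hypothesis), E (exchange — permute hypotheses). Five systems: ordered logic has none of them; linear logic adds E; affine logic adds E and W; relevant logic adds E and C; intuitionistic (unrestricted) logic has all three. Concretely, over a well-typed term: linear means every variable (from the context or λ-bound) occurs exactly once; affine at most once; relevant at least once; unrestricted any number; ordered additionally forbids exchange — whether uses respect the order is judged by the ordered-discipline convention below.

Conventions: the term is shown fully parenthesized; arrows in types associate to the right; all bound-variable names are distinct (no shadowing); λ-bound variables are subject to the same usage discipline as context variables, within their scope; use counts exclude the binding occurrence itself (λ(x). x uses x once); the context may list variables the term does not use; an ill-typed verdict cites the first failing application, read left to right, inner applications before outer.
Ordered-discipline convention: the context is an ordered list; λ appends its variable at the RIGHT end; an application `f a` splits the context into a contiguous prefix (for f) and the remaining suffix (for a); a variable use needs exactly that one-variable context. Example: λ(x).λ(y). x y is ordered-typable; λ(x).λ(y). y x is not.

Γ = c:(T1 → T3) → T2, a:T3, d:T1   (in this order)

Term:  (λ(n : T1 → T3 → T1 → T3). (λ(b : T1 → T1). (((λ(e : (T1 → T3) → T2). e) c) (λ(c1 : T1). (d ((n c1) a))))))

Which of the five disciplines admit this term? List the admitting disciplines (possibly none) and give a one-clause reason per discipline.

admitted by: none
counts: c=1, a=1, d=1, n (bound)=1, b (bound)=0, e (bound)=1, c1 (bound)=1
use order (left to right): e, c, d, n, c1, a
typing: ill-typed: non-arrow in function slot: T1
ordered: ✗, the type mismatch rejects it
linear: ✗, not simply typable
affine: ✗, fails simple typing
relevant: ✗, a type mismatch blocks all five
unrestricted: ✗, the type mismatch rejects it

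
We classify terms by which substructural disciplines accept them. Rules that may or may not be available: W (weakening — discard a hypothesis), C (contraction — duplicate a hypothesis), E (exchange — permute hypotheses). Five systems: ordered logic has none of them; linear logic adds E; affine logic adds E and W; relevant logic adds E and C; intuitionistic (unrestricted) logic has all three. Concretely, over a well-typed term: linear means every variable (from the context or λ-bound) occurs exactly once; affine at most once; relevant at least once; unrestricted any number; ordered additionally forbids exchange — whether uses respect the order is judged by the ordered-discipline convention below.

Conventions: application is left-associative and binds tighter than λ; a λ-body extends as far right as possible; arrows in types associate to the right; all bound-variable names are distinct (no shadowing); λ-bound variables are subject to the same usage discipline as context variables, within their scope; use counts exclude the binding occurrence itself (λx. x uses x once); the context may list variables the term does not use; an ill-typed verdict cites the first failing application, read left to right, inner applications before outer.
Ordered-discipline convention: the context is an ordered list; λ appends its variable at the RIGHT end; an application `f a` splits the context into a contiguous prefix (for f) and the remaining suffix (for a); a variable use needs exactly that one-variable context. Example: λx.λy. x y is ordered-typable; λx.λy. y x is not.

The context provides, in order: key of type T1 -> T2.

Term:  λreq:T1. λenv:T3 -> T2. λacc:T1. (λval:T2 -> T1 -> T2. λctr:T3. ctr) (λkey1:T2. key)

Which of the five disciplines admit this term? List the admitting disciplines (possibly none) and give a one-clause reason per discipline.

admitted by: affine, unrestricted
variable uses: key=1, req [bound]=0, env [bound]=0, acc [bound]=0, val [bound]=0, ctr [bound]=1, key1 [bound]=0
order of uses: ctr, key
typing: ✓ — T1 -> (T3 -> T2) -> T1 -> T3 -> T3
ordered: ✗ — req, env, acc, val, key1 left unused
linear: ✗ — req, env, acc, val, key1 left unused
affine: ✓ — key, req, env, acc, val, ctr, key1: no repeats, contraction unneeded
relevant: ✗ — req, env, acc, val, key1 left unused
unrestricted: ✓ — typability at T1 -> (T3 -> T2) -> T1 -> T3 -> T3 is all that's needed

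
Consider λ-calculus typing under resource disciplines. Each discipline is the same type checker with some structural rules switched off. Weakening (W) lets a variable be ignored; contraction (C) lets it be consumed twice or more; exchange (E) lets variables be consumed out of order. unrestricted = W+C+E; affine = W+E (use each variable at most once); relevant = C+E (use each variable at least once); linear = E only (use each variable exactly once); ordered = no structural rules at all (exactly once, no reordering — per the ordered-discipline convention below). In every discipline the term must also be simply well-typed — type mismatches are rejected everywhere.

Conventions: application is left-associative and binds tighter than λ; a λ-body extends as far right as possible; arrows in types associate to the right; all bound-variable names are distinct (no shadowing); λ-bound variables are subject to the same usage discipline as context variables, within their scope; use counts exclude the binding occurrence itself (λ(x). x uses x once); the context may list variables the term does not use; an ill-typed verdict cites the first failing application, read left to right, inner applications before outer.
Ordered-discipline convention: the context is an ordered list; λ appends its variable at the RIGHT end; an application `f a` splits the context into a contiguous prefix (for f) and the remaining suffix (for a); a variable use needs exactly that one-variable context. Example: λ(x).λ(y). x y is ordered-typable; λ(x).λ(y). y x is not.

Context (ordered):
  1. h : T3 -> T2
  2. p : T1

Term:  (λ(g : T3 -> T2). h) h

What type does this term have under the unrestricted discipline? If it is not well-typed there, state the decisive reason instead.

term : T3 -> T2
usage: h ×2, p ×0, g [bound] ×0
use order (left to right): h, h
typing: the term checks, with type T3 -> T2
summary: ordered ✗; linear ✗; affine ✗; relevant ✗; unrestricted ✓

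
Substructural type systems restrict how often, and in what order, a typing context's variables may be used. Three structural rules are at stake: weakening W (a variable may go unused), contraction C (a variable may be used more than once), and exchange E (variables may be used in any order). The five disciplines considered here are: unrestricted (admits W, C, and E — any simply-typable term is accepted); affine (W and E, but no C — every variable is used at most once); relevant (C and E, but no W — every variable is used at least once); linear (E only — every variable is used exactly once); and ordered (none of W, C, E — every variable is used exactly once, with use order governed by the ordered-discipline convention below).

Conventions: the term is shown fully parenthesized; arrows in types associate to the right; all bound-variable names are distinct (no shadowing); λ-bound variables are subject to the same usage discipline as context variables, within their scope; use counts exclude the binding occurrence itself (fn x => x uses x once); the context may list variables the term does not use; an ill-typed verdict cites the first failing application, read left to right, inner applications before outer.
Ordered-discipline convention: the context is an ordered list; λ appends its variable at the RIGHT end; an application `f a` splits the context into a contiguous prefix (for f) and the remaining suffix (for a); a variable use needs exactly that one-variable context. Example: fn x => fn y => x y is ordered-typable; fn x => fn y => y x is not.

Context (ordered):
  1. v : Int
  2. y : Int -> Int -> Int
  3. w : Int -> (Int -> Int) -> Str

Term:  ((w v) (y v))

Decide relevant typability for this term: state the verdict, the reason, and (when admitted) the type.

yes — none of v, y, w goes unused; term : Str
usage: v ×2, y ×1, w ×1
order of uses: w, v, y, v
typing: well-typed at Str
summary: ordered ✗, linear ✗, affine ✗, relevant ✓, unrestricted ✓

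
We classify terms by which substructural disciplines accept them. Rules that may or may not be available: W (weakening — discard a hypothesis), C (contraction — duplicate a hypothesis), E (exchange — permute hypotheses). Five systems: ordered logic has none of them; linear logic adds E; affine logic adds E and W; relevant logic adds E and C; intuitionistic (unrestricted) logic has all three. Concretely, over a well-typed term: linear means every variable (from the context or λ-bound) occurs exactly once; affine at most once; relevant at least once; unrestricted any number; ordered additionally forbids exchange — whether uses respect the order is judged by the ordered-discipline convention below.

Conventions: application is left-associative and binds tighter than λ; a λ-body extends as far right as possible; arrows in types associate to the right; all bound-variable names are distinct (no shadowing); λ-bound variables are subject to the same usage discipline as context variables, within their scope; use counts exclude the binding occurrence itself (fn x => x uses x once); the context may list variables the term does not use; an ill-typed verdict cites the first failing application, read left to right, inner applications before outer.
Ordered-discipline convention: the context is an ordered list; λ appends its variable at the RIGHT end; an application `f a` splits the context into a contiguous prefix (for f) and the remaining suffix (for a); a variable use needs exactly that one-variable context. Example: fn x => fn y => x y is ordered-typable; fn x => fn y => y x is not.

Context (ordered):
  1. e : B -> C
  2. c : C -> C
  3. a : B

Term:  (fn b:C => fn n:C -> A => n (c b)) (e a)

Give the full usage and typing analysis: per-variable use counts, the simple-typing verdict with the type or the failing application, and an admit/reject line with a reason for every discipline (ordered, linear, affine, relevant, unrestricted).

usage: e: 1×; c: 1×; a: 1×; b [bound]: 1×; n [bound]: 1×
uses in reading order: n, c, b, e, a
typing: ✓ — (C -> A) -> A
ordered: ✗, no ordered split (uses run n, c, b, e, a)
linear: ✓, e, c, a, b, n: one use apiece
affine: ✓, e, c, a, b, n: no repeats, contraction unneeded
relevant: ✓, every one of e, c, a, b, n appears
unrestricted: ✓, type-checks ((C -> A) -> A) and nothing is barred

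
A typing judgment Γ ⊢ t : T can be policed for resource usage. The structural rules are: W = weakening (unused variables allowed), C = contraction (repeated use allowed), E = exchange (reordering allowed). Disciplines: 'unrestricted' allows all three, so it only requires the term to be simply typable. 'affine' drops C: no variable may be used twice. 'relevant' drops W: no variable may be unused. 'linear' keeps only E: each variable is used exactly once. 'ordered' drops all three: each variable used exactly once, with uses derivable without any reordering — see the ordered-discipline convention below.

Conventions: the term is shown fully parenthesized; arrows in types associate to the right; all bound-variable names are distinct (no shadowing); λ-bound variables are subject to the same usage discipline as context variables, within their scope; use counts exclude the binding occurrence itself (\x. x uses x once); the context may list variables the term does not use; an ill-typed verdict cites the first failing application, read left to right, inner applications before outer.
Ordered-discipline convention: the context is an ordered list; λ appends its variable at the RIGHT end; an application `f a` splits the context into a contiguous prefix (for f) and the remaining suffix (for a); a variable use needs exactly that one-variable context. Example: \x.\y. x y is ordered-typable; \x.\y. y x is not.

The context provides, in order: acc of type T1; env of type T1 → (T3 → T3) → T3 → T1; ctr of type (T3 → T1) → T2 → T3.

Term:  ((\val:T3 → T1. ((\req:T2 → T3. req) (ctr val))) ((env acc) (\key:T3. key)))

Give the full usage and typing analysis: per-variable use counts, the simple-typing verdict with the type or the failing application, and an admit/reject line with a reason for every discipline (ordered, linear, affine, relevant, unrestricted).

usage: acc: 1, env: 1, ctr: 1, val (bound): 1, req (bound): 1, key (bound): 1
left-to-right use order: req, ctr, val, env, acc, key
typing: ✓ — T2 → T3
ordered: ✗, needs exchange: uses follow req, ctr, val, env, acc, key
linear: ✓, single use per variable (acc, env, ctr, val, req, key)
affine: ✓, at most one use each (acc, env, ctr, val, req, key)
relevant: ✓, every one of acc, env, ctr, val, req, key appears
unrestricted: ✓, simply typable at T2 → T3; W, C, E all held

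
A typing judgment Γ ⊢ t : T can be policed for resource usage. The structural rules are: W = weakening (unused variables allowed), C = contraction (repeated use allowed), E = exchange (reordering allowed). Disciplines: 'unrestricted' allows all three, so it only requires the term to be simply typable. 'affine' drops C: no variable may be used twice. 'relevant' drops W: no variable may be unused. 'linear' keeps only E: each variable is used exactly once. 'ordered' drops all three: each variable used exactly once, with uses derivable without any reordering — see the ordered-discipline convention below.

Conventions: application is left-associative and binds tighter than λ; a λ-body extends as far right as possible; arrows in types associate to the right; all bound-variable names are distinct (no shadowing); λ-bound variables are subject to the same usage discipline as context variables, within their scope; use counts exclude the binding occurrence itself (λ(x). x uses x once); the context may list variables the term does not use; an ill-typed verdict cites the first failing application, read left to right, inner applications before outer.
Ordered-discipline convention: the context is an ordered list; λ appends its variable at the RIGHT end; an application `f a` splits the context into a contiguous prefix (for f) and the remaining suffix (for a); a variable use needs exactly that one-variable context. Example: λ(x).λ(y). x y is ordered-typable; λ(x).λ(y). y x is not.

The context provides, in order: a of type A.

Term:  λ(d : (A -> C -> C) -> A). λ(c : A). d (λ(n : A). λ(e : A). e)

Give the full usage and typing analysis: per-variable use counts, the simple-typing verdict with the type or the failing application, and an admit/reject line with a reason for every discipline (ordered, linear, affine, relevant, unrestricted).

counts: a: 0×; d (λ-bound): 1×; c (λ-bound): 0×; n (λ-bound): 0×; e (λ-bound): 1×
order of uses: d, e
typing: ill-typed: an argument A -> A -> A mismatches the expected A -> C -> C
ordered: ✗ — the type mismatch rejects it
linear: ✗ — not simply typable
affine: ✗ — fails simple typing
relevant: ✗ — a type mismatch blocks all five
unrestricted: ✗ — the type mismatch rejects it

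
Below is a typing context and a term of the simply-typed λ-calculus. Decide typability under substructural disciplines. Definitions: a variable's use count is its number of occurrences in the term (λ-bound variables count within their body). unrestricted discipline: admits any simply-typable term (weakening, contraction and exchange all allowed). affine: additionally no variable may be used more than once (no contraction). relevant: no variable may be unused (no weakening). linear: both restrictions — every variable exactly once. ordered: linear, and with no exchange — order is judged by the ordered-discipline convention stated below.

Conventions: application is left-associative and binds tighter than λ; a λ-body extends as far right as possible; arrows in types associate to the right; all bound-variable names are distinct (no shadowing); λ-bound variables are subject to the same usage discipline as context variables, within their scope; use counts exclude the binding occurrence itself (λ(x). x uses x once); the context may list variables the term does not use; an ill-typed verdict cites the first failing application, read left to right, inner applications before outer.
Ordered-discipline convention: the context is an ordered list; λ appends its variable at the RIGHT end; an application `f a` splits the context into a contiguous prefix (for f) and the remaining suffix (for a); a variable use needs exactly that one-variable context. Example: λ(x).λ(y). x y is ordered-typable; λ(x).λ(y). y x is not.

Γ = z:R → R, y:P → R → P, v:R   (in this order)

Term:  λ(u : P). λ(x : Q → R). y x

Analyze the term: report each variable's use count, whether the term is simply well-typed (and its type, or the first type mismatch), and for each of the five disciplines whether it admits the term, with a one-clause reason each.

use counts: z: 0, y: 1, v: 0, u [bound]: 0, x [bound]: 1
uses in reading order: y, x
typing: ill-typed: an application expects P but receives Q → R
ordered: ✗, fails simple typing
linear: ✗, a type mismatch blocks all five
affine: ✗, the type mismatch rejects it
relevant: ✗, not simply typable
unrestricted: ✗, fails simple typing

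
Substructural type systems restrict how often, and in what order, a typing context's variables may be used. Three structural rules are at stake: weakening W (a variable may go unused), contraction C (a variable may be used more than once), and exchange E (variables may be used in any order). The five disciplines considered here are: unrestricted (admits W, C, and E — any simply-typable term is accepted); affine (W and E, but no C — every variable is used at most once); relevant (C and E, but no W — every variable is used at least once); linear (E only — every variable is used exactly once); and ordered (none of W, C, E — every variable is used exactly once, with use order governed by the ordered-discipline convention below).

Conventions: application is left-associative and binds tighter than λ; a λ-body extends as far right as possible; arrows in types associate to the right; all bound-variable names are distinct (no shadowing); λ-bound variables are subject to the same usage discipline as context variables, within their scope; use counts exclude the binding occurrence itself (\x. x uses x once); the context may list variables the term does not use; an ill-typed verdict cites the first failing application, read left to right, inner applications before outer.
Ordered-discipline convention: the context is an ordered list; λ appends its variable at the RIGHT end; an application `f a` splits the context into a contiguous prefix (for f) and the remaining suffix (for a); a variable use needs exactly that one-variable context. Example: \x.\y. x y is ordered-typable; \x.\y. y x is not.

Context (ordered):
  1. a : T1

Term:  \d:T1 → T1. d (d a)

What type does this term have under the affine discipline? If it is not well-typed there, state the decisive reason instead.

not well-typed under affine — d ×2 used more than once (contraction)
counts: a=1, d (λ-bound)=2
order of uses: d, d, a
typing: ✓ — (T1 → T1) → T1
across the five disciplines: ordered ✗ · linear ✗ · affine ✗ · relevant ✓ · unrestricted ✓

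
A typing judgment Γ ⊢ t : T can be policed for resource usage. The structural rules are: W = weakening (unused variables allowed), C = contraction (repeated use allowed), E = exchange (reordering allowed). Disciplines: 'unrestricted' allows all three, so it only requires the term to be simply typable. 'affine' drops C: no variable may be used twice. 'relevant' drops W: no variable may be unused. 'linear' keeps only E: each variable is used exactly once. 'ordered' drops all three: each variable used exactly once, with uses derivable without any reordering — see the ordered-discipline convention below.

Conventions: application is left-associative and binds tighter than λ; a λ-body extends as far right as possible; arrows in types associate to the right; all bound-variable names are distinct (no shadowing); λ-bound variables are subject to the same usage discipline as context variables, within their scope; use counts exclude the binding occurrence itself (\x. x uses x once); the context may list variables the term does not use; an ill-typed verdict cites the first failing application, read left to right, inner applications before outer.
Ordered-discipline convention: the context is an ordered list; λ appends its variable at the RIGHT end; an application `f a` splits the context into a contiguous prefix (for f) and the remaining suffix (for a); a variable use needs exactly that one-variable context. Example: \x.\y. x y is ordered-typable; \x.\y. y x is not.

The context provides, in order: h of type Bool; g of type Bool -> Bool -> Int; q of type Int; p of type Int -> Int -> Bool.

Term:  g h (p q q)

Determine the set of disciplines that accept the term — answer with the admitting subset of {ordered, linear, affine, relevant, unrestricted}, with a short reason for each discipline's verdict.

admitted by: relevant, unrestricted
counts: h: 1; g: 1; q: 2; p: 1
left-to-right use order: g, h, p, q, q
typing: well-typed at Int
ordered: ✗, uses contraction: q ×2
linear: ✗, uses contraction: q ×2
affine: ✗, uses contraction: q ×2
relevant: ✓, every one of h, g, q, p appears
unrestricted: ✓, type-checks (Int) and nothing is barred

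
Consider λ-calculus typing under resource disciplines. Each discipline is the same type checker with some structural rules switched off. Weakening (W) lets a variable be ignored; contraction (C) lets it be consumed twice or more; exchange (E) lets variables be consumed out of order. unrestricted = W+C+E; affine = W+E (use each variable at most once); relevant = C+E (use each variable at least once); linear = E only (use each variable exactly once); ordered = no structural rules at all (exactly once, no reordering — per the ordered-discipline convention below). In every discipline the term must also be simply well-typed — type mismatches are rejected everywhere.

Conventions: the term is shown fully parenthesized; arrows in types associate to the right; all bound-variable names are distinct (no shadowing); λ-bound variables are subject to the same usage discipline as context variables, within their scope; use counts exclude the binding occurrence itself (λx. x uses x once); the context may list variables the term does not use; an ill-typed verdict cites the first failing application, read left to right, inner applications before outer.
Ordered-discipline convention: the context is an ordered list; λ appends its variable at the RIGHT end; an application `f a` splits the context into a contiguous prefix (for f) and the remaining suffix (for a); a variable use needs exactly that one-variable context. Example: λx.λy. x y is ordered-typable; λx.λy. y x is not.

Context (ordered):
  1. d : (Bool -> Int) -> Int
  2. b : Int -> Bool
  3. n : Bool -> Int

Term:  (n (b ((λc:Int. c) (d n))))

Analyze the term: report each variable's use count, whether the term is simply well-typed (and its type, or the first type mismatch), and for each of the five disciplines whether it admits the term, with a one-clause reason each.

usage: d: 1×, b: 1×, n: 2×, c (bound): 1×
left-to-right use order: n, b, c, d, n
typing: the term checks, with type Int
ordered ✗ (uses contraction: n ×2)
linear ✗ (uses contraction: n ×2)
affine ✗ (uses contraction: n ×2)
relevant ✓ (at least one use each (d, b, n, c))
unrestricted ✓ (simply typable at Int; W, C, E all held)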